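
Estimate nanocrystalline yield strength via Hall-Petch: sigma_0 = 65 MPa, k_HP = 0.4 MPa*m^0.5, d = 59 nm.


d = 59 nm = 5.9e-08 m
sqrt(d) = 0.0002428992
Hall-Petch contribution = k / sqrt(d) = 0.4 / 0.0002428992 = 1646.8 MPa
sigma = sigma_0 + k/sqrt(d) = 65 + 1646.8 = 1711.8 MPa

1711.8


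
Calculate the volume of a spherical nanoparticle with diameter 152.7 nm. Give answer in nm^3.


Radius r = 152.7/2 = 76.35 nm
Volume V = (4/3) * pi * r^3
V = (4/3) * pi * (76.35)^3
V = 1864299.72 nm^3

1864299.72


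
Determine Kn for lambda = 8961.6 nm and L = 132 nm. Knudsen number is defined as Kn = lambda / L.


Knudsen number Kn = lambda / L
Kn = 8961.6 / 132
Kn = 67.8909

67.8909


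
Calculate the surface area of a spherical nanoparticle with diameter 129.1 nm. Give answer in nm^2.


Radius r = 129.1/2 = 64.55 nm
Surface area SA = 4 * pi * r^2
SA = 4 * pi * (64.55)^2
SA = 52360.33 nm^2

52360.33


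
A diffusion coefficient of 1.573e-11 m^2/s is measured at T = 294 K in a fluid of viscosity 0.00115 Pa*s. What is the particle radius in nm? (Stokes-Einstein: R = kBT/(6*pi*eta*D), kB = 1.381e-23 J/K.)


Stokes-Einstein: R = kB*T / (6*pi*eta*D)
R = 1.381e-23 * 294 / (6 * pi * 0.00115 * 1.573e-11)
R = 1.19073e-08 m = 11.91 nm

11.91


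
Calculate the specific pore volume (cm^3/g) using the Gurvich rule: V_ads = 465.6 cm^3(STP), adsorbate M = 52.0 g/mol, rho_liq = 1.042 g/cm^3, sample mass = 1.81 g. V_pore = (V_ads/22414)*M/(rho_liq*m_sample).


Moles adsorbed n = V_ads / 22414 = 465.6 / 22414 = 2.077273e-02 mol
Liquid volume V_liq = n * M / rho_liq = 2.077273e-02 * 52.0 / 1.042 = 1.03664 cm^3
Specific pore volume V_pore = V_liq / m_sample = 1.03664 / 1.81
V_pore = 0.5727 cm^3/g

0.5727


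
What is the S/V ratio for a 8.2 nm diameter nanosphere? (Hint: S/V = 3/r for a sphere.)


Radius r = 8.2/2 = 4.1 nm
S/V = 3 / r = 3 / 4.1
S/V = 0.7317 nm^-1

0.7317


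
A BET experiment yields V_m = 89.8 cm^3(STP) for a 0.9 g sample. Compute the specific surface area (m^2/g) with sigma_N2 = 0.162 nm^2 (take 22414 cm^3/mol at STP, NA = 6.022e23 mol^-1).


Number of moles in monolayer = V_m / 22414 = 89.8 / 22414 = 0.00400642
Number of molecules = moles * NA = 0.00400642 * 6.022e23
SA = molecules * sigma / mass
SA = (89.8 / 22414) * 6.022e23 * 0.162e-18 / 0.9
SA = 434.3 m^2/g

434.3


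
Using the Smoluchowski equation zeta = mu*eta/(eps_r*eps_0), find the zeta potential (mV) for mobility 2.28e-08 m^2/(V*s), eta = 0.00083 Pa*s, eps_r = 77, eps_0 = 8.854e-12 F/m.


Smoluchowski equation: zeta = mu * eta / (eps_r * eps_0)
zeta = 2.28e-08 * 0.00083 / (77 * 8.854e-12)
zeta = 0.027758 V = 27.76 mV

27.76


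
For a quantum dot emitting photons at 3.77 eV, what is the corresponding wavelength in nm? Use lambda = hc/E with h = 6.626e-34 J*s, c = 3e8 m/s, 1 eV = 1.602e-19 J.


Convert energy: E = 3.77 eV = 3.77 * 1.602e-19 = 6.03954e-19 J
lambda = h*c / E = 6.626e-34 * 3e8 / 6.03954e-19
lambda = 3.29131e-07 m = 329.1 nm

329.1


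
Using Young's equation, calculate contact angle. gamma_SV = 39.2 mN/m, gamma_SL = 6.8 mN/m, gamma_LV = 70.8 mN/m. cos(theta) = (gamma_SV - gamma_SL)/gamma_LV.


cos(theta) = (gamma_SV - gamma_SL) / gamma_LV
cos(theta) = (39.2 - 6.8) / 70.8
cos(theta) = 0.457627
theta = arccos(0.457627) = 62.77 degrees

62.77


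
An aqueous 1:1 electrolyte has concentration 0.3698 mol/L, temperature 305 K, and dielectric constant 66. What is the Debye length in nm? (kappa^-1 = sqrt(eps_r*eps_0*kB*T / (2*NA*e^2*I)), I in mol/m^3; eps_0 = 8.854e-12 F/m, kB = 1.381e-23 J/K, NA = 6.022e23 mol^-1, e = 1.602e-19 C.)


Ionic strength I = 0.3698 * 1^2 * 1000 = 369.8 mol/m^3
kappa^-1 = sqrt(66 * 8.854e-12 * 1.381e-23 * 305 / (2 * 6.022e23 * (1.602e-19)^2 * 369.8))
kappa^-1 = 0.464 nm

0.464


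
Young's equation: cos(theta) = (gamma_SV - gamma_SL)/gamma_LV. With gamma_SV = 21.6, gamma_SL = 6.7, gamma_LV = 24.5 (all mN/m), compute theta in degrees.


cos(theta) = (gamma_SV - gamma_SL) / gamma_LV
cos(theta) = (21.6 - 6.7) / 24.5
cos(theta) = 0.608163
theta = arccos(0.608163) = 52.54 degrees

52.54


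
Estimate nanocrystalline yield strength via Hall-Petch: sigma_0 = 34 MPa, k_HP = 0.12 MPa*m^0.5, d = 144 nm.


d = 144 nm = 1.44e-07 m
sqrt(d) = 0.0003794733
Hall-Petch contribution = k / sqrt(d) = 0.12 / 0.0003794733 = 316.2 MPa
sigma = sigma_0 + k/sqrt(d) = 34 + 316.2 = 350.2 MPa

350.2


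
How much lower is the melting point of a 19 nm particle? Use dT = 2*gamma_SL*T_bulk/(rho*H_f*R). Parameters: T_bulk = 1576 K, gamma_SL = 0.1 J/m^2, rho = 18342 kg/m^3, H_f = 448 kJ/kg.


Radius R = 19/2 = 9.5 nm = 9.5e-09 m
Convert H_f = 448 kJ/kg = 448000 J/kg
dT = 2 * gamma_SL * T_bulk / (rho * H_f * R)
dT = 2 * 0.1 * 1576 / (18342 * 448000 * 9.5e-09)
dT = 4.0 K

4.0


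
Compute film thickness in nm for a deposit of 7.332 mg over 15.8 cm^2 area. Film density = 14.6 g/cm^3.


Convert: m = 7.332 mg = 7.3320e-06 kg, A = 15.8 cm^2 = 1.5800e-03 m^2, rho = 14.6 g/cm^3 = 14600 kg/m^3
t = m / (A * rho)
t = 7.3320e-06 / (1.5800e-03 * 14600)
t = 3.1784e-07 m = 317.8 nm

317.8


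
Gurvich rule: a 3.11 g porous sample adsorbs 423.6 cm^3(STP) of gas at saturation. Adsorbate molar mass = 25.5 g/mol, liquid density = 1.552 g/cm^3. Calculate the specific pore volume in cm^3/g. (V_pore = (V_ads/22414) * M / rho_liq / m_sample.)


Moles adsorbed n = V_ads / 22414 = 423.6 / 22414 = 1.889890e-02 mol
Liquid volume V_liq = n * M / rho_liq = 1.889890e-02 * 25.5 / 1.552 = 0.31052 cm^3
Specific pore volume V_pore = V_liq / m_sample = 0.31052 / 3.11
V_pore = 0.0998 cm^3/g

0.0998


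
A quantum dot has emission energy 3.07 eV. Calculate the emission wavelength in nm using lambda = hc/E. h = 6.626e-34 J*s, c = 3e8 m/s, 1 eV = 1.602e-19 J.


Convert energy: E = 3.07 eV = 3.07 * 1.602e-19 = 4.91814e-19 J
lambda = h*c / E = 6.626e-34 * 3e8 / 4.91814e-19
lambda = 4.04177e-07 m = 404.2 nm

404.2


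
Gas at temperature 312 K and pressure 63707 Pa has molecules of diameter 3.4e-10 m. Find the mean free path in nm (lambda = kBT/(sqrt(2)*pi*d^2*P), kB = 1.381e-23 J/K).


Mean free path: lambda = kB*T / (sqrt(2) * pi * d^2 * P)
lambda = 1.381e-23 * 312 / (sqrt(2) * pi * (3.4e-10)^2 * 63707)
lambda = 1.31686e-07 m
lambda = 131.69 nm

131.69


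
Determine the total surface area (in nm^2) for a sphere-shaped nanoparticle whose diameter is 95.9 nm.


Radius r = 95.9/2 = 47.95 nm
Surface area SA = 4 * pi * r^2
SA = 4 * pi * (47.95)^2
SA = 28892.63 nm^2

28892.63


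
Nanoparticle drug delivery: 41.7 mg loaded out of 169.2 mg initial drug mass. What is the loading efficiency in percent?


Drug loading efficiency = (drug loaded / drug initial) * 100
DLE = 41.7 / 169.2 * 100
DLE = 0.2465 * 100
DLE = 24.65%

24.65


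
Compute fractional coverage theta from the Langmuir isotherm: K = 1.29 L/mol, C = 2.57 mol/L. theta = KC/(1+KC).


Langmuir isotherm: theta = K*C / (1 + K*C)
K*C = 1.29 * 2.57 = 3.3153
theta = 3.3153 / (1 + 3.3153) = 3.3153 / 4.3153
theta = 0.7683

0.7683


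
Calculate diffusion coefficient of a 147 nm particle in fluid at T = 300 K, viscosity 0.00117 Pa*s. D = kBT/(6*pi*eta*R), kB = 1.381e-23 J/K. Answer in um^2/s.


Radius R = 147/2 = 73.5 nm = 7.35e-08 m
D = kB*T / (6*pi*eta*R)
D = 1.381e-23 * 300 / (6 * pi * 0.00117 * 7.35e-08)
D = 2.55588e-12 m^2/s = 2.556 um^2/s

2.556


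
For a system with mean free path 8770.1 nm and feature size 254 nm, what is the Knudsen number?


Knudsen number Kn = lambda / L
Kn = 8770.1 / 254
Kn = 34.528

34.528


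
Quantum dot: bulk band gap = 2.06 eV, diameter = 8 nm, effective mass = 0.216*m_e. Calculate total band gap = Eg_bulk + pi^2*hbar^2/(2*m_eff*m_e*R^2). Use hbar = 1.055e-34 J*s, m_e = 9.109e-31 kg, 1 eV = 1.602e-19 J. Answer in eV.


Radius R = 8/2 nm = 4e-09 m
Confinement energy dE = pi^2 * hbar^2 / (2 * m_eff * m_e * R^2)
dE = pi^2 * (1.055e-34)^2 / (2 * 0.216 * 9.109e-31 * (4e-09)^2) J, divided by 1.602e-19 J/eV
dE = 0.1089 eV
Total band gap = E_g(bulk) + dE = 2.06 + 0.1089 = 2.1689 eV

2.1689


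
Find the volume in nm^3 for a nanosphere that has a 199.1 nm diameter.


Radius r = 199.1/2 = 99.55 nm
Volume V = (4/3) * pi * r^3
V = (4/3) * pi * (99.55)^3
V = 4132495.62 nm^3

4132495.62


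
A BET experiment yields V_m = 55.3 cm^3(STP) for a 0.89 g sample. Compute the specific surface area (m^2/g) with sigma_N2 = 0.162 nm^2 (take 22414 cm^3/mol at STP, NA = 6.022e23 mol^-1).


Number of moles in monolayer = V_m / 22414 = 55.3 / 22414 = 0.00246721
Number of molecules = moles * NA = 0.00246721 * 6.022e23
SA = molecules * sigma / mass
SA = (55.3 / 22414) * 6.022e23 * 0.162e-18 / 0.89
SA = 270.4 m^2/g

270.4


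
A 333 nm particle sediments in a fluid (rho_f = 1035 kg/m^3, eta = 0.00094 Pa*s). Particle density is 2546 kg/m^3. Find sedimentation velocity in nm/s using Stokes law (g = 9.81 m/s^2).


Radius R = 333/2 nm = 1.665e-07 m
Density difference = 2546 - 1035 = 1511 kg/m^3
v = 2 * R^2 * (rho_p - rho_f) * g / (9 * eta)
v = 2 * (1.665e-07)^2 * 1511 * 9.81 / (9 * 0.00094)
v = 9.71453e-08 m/s = 97.1453 nm/s

97.1453


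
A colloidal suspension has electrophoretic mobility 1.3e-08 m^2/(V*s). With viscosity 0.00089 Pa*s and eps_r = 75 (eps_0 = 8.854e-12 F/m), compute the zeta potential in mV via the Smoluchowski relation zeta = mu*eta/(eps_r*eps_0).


Smoluchowski equation: zeta = mu * eta / (eps_r * eps_0)
zeta = 1.3e-08 * 0.00089 / (75 * 8.854e-12)
zeta = 0.017423 V = 17.42 mV

17.42


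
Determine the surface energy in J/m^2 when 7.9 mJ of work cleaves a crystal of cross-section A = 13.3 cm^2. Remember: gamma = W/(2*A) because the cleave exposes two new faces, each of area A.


Convert: A = 13.3 cm^2 = 0.00133 m^2, W = 7.9 mJ = 0.0079 J
Cleaving exposes two faces of area A, so total new surface = 2*A and gamma = W / (2*A)
gamma = 0.0079 / (2 * 0.00133)
gamma = 2.97 J/m^2

2.97


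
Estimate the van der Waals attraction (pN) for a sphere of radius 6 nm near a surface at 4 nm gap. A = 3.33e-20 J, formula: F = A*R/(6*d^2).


Convert to SI: R = 6 nm = 6e-09 m, d = 4 nm = 4e-09 m
F = A * R / (6 * d^2)
F = 3.33e-20 * 6e-09 / (6 * (4e-09)^2)
F = 2.08125e-12 N = 2.081 pN

2.081


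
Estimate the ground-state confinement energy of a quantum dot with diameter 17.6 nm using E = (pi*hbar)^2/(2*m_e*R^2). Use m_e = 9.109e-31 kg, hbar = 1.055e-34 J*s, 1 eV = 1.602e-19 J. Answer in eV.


Radius R = 17.6/2 = 8.8 nm = 8.8e-09 m
E = (pi * 1.055e-34)^2 / (2 * 9.109e-31 * (8.8e-09)^2)
E(J) = 7.78643e-22
E = E(J) / 1.602e-19 = 0.0049 eV

0.0049


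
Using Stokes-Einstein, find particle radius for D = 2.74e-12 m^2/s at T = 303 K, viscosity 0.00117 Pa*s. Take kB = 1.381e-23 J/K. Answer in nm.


Stokes-Einstein: R = kB*T / (6*pi*eta*D)
R = 1.381e-23 * 303 / (6 * pi * 0.00117 * 2.74e-12)
R = 6.92466e-08 m = 69.25 nm

69.25


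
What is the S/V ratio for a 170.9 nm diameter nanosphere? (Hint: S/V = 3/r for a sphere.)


Radius r = 170.9/2 = 85.45 nm
S/V = 3 / r = 3 / 85.45
S/V = 0.0351 nm^-1

0.0351


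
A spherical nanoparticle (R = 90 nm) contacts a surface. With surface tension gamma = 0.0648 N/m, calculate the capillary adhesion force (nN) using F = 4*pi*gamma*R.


Convert radius: R = 90 nm = 9e-08 m
F = 4 * pi * gamma * R
F = 4 * pi * 0.0648 * 9e-08
F = 7.32871e-08 N = 73.2871 nN

73.2871


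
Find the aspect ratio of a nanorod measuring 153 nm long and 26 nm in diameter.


Aspect ratio AR = length / diameter
AR = 153 / 26
AR = 5.88

5.88


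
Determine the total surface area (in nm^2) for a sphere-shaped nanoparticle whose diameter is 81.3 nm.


Radius r = 81.3/2 = 40.65 nm
Surface area SA = 4 * pi * r^2
SA = 4 * pi * (40.65)^2
SA = 20764.95 nm^2

20764.95


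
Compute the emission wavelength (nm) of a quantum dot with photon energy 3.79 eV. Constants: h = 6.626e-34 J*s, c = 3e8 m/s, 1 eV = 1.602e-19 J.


Convert energy: E = 3.79 eV = 3.79 * 1.602e-19 = 6.07158e-19 J
lambda = h*c / E = 6.626e-34 * 3e8 / 6.07158e-19
lambda = 3.27394e-07 m = 327.4 nm

327.4


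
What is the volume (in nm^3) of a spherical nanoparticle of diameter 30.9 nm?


Radius r = 30.9/2 = 15.45 nm
Volume V = (4/3) * pi * r^3
V = (4/3) * pi * (15.45)^3
V = 15448.06 nm^3

15448.06


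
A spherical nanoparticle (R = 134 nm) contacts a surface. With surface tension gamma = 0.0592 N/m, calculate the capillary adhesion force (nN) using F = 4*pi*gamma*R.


Convert radius: R = 134 nm = 1.34e-07 m
F = 4 * pi * gamma * R
F = 4 * pi * 0.0592 * 1.34e-07
F = 9.96865e-08 N = 99.6865 nN

99.6865


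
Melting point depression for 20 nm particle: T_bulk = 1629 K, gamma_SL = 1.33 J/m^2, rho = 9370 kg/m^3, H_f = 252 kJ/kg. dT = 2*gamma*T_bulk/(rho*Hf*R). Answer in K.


Radius R = 20/2 = 10 nm = 1e-08 m
Convert H_f = 252 kJ/kg = 252000 J/kg
dT = 2 * gamma_SL * T_bulk / (rho * H_f * R)
dT = 2 * 1.33 * 1629 / (9370 * 252000 * 1e-08)
dT = 183.5 K

183.5


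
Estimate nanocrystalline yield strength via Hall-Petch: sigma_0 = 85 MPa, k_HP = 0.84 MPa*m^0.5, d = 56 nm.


d = 56 nm = 5.6e-08 m
sqrt(d) = 0.0002366432
Hall-Petch contribution = k / sqrt(d) = 0.84 / 0.0002366432 = 3549.6 MPa
sigma = sigma_0 + k/sqrt(d) = 85 + 3549.6 = 3634.6 MPa

3634.6


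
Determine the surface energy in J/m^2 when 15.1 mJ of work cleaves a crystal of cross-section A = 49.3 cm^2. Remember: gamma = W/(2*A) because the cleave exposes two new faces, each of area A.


Convert: A = 49.3 cm^2 = 0.00493 m^2, W = 15.1 mJ = 0.0151 J
Cleaving exposes two faces of area A, so total new surface = 2*A and gamma = W / (2*A)
gamma = 0.0151 / (2 * 0.00493)
gamma = 1.531 J/m^2

1.531


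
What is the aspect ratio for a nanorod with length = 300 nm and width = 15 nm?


Aspect ratio AR = length / diameter
AR = 300 / 15
AR = 20.0

20.0


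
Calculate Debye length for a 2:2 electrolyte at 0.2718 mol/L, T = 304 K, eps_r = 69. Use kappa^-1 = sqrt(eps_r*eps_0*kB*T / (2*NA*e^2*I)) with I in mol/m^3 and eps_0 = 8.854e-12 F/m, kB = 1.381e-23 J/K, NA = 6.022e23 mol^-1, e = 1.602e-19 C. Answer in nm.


Ionic strength I = 0.2718 * 2^2 * 1000 = 1087.2 mol/m^3
kappa^-1 = sqrt(69 * 8.854e-12 * 1.381e-23 * 304 / (2 * 6.022e23 * (1.602e-19)^2 * 1087.2))
kappa^-1 = 0.276 nm

0.276


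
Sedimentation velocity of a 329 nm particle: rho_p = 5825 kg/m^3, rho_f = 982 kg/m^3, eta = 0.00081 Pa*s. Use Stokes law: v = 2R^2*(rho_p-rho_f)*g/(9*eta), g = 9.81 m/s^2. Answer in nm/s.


Radius R = 329/2 nm = 1.645e-07 m
Density difference = 5825 - 982 = 4843 kg/m^3
v = 2 * R^2 * (rho_p - rho_f) * g / (9 * eta)
v = 2 * (1.645e-07)^2 * 4843 * 9.81 / (9 * 0.00081)
v = 3.5271e-07 m/s = 352.71 nm/s

352.71


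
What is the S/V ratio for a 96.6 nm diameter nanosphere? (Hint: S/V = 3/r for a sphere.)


Radius r = 96.6/2 = 48.3 nm
S/V = 3 / r = 3 / 48.3
S/V = 0.0621 nm^-1

0.0621


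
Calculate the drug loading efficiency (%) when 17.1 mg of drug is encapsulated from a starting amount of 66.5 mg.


Drug loading efficiency = (drug loaded / drug initial) * 100
DLE = 17.1 / 66.5 * 100
DLE = 0.2571 * 100
DLE = 25.71%

25.71


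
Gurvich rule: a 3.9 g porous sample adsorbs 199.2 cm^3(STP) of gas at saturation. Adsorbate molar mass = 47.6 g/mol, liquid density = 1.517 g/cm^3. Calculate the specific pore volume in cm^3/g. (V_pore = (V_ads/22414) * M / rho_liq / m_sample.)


Moles adsorbed n = V_ads / 22414 = 199.2 / 22414 = 8.887303e-03 mol
Liquid volume V_liq = n * M / rho_liq = 8.887303e-03 * 47.6 / 1.517 = 0.27886 cm^3
Specific pore volume V_pore = V_liq / m_sample = 0.27886 / 3.9
V_pore = 0.0715 cm^3/g

0.0715


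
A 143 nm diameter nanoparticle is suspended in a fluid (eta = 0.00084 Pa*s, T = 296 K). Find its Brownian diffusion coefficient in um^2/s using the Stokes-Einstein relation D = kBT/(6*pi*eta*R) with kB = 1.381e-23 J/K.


Radius R = 143/2 = 71.5 nm = 7.15e-08 m
D = kB*T / (6*pi*eta*R)
D = 1.381e-23 * 296 / (6 * pi * 0.00084 * 7.15e-08)
D = 3.61076e-12 m^2/s = 3.611 um^2/s

3.611


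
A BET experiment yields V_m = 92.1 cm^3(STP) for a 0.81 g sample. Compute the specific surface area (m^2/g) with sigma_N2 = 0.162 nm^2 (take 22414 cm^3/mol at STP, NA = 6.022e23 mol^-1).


Number of moles in monolayer = V_m / 22414 = 92.1 / 22414 = 0.00410904
Number of molecules = moles * NA = 0.00410904 * 6.022e23
SA = molecules * sigma / mass
SA = (92.1 / 22414) * 6.022e23 * 0.162e-18 / 0.81
SA = 494.9 m^2/g

494.9


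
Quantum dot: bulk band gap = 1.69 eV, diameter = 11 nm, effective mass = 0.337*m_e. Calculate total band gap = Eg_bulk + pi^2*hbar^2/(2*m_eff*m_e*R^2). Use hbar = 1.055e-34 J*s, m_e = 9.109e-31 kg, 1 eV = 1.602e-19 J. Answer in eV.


Radius R = 11/2 nm = 5.5e-09 m
Confinement energy dE = pi^2 * hbar^2 / (2 * m_eff * m_e * R^2)
dE = pi^2 * (1.055e-34)^2 / (2 * 0.337 * 9.109e-31 * (5.5e-09)^2) J, divided by 1.602e-19 J/eV
dE = 0.0369 eV
Total band gap = E_g(bulk) + dE = 1.69 + 0.0369 = 1.7269 eV

1.7269


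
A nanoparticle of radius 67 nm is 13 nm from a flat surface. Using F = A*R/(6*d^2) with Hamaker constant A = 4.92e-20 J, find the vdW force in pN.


Convert to SI: R = 67 nm = 6.7e-08 m, d = 13 nm = 1.3e-08 m
F = A * R / (6 * d^2)
F = 4.92e-20 * 6.7e-08 / (6 * (1.3e-08)^2)
F = 3.25089e-12 N = 3.251 pN

3.251


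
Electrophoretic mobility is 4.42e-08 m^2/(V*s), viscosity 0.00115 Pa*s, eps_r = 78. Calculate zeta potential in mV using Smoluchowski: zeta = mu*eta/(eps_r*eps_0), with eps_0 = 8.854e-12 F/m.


Smoluchowski equation: zeta = mu * eta / (eps_r * eps_0)
zeta = 4.42e-08 * 0.00115 / (78 * 8.854e-12)
zeta = 0.073601 V = 73.6 mV

73.6


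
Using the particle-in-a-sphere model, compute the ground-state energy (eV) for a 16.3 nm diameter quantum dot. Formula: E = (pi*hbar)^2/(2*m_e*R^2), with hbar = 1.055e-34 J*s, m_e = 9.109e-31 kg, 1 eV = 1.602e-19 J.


Radius R = 16.3/2 = 8.15 nm = 8.15e-09 m
E = (pi * 1.055e-34)^2 / (2 * 9.109e-31 * (8.15e-09)^2)
E(J) = 9.07797e-22
E = E(J) / 1.602e-19 = 0.0057 eV

0.0057


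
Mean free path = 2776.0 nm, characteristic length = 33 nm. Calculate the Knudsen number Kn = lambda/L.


Knudsen number Kn = lambda / L
Kn = 2776.0 / 33
Kn = 84.1212

84.1212


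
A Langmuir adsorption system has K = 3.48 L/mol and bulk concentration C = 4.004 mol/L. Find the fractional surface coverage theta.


Langmuir isotherm: theta = K*C / (1 + K*C)
K*C = 3.48 * 4.004 = 13.93392
theta = 13.93392 / (1 + 13.93392) = 13.93392 / 14.93392
theta = 0.933

0.933


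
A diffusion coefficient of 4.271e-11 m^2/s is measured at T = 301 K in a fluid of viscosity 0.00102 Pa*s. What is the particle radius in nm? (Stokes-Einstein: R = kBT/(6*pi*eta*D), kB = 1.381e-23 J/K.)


Stokes-Einstein: R = kB*T / (6*pi*eta*D)
R = 1.381e-23 * 301 / (6 * pi * 0.00102 * 4.271e-11)
R = 5.06208e-09 m = 5.06 nm

5.06


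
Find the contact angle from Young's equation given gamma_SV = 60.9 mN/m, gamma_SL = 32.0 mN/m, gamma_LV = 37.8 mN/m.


cos(theta) = (gamma_SV - gamma_SL) / gamma_LV
cos(theta) = (60.9 - 32.0) / 37.8
cos(theta) = 0.76455
theta = arccos(0.76455) = 40.13 degrees

40.13


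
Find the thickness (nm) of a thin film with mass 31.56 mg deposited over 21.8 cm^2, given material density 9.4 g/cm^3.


Convert: m = 31.56 mg = 3.1560e-05 kg, A = 21.8 cm^2 = 2.1800e-03 m^2, rho = 9.4 g/cm^3 = 9400 kg/m^3
t = m / (A * rho)
t = 3.1560e-05 / (2.1800e-03 * 9400)
t = 1.5401e-06 m = 1540.1 nm

1540.1


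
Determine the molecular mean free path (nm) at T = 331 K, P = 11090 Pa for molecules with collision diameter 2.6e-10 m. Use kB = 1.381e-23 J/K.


Mean free path: lambda = kB*T / (sqrt(2) * pi * d^2 * P)
lambda = 1.381e-23 * 331 / (sqrt(2) * pi * (2.6e-10)^2 * 11090)
lambda = 1.37239e-06 m
lambda = 1372.39 nm

1372.39


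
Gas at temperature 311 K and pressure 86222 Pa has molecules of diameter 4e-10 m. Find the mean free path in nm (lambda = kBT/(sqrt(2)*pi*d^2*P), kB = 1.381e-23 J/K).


Mean free path: lambda = kB*T / (sqrt(2) * pi * d^2 * P)
lambda = 1.381e-23 * 311 / (sqrt(2) * pi * (4e-10)^2 * 86222)
lambda = 7.00731e-08 m
lambda = 70.07 nm

70.07


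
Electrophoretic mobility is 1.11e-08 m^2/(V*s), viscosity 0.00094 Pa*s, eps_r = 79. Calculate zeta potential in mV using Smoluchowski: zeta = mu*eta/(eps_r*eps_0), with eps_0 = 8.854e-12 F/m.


Smoluchowski equation: zeta = mu * eta / (eps_r * eps_0)
zeta = 1.11e-08 * 0.00094 / (79 * 8.854e-12)
zeta = 0.014917 V = 14.92 mV

14.92


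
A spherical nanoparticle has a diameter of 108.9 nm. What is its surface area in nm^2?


Radius r = 108.9/2 = 54.45 nm
Surface area SA = 4 * pi * r^2
SA = 4 * pi * (54.45)^2
SA = 37256.81 nm^2

37256.81


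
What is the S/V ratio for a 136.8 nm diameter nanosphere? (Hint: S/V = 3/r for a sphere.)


Radius r = 136.8/2 = 68.4 nm
S/V = 3 / r = 3 / 68.4
S/V = 0.0439 nm^-1

0.0439


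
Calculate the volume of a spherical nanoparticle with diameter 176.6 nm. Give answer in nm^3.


Radius r = 176.6/2 = 88.3 nm
Volume V = (4/3) * pi * r^3
V = (4/3) * pi * (88.3)^3
V = 2883837.07 nm^3

2883837.07


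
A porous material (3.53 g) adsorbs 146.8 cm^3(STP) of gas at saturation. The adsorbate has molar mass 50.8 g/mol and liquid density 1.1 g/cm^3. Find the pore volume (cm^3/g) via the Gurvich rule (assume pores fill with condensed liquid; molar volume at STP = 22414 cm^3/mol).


Moles adsorbed n = V_ads / 22414 = 146.8 / 22414 = 6.549478e-03 mol
Liquid volume V_liq = n * M / rho_liq = 6.549478e-03 * 50.8 / 1.1 = 0.30247 cm^3
Specific pore volume V_pore = V_liq / m_sample = 0.30247 / 3.53
V_pore = 0.0857 cm^3/g

0.0857


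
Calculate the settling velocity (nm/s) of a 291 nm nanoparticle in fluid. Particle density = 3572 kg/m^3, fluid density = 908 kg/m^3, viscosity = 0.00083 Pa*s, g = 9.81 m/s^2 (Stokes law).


Radius R = 291/2 nm = 1.455e-07 m
Density difference = 3572 - 908 = 2664 kg/m^3
v = 2 * R^2 * (rho_p - rho_f) * g / (9 * eta)
v = 2 * (1.455e-07)^2 * 2664 * 9.81 / (9 * 0.00083)
v = 1.48128e-07 m/s = 148.1285 nm/s

148.1285


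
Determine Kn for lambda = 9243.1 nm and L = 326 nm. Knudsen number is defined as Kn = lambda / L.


Knudsen number Kn = lambda / L
Kn = 9243.1 / 326
Kn = 28.3531

28.3531


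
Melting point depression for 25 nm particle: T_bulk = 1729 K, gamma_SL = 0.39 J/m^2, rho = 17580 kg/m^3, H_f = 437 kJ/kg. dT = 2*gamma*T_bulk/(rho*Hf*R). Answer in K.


Radius R = 25/2 = 12.5 nm = 1.25e-08 m
Convert H_f = 437 kJ/kg = 437000 J/kg
dT = 2 * gamma_SL * T_bulk / (rho * H_f * R)
dT = 2 * 0.39 * 1729 / (17580 * 437000 * 1.25e-08)
dT = 14.0 K

14.0


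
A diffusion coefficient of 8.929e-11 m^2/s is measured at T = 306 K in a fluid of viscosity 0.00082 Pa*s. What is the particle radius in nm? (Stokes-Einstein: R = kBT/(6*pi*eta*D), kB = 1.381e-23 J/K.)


Stokes-Einstein: R = kB*T / (6*pi*eta*D)
R = 1.381e-23 * 306 / (6 * pi * 0.00082 * 8.929e-11)
R = 3.06194e-09 m = 3.06 nm

3.06


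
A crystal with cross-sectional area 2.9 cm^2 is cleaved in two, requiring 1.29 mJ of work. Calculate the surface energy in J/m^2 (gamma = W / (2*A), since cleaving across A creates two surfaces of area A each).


Convert: A = 2.9 cm^2 = 0.00029 m^2, W = 1.29 mJ = 0.00129 J
Cleaving exposes two faces of area A, so total new surface = 2*A and gamma = W / (2*A)
gamma = 0.00129 / (2 * 0.00029)
gamma = 2.224 J/m^2

2.224


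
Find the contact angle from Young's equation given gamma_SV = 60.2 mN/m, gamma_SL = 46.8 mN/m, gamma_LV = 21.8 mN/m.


cos(theta) = (gamma_SV - gamma_SL) / gamma_LV
cos(theta) = (60.2 - 46.8) / 21.8
cos(theta) = 0.614679
theta = arccos(0.614679) = 52.07 degrees

52.07


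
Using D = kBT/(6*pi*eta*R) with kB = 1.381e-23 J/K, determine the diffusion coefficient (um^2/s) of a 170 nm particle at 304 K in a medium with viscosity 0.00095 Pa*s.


Radius R = 170/2 = 85 nm = 8.5e-08 m
D = kB*T / (6*pi*eta*R)
D = 1.381e-23 * 304 / (6 * pi * 0.00095 * 8.5e-08)
D = 2.75819e-12 m^2/s = 2.758 um^2/s

2.758


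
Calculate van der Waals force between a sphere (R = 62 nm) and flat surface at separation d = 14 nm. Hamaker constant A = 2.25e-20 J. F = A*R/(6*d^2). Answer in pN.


Convert to SI: R = 62 nm = 6.2e-08 m, d = 14 nm = 1.4e-08 m
F = A * R / (6 * d^2)
F = 2.25e-20 * 6.2e-08 / (6 * (1.4e-08)^2)
F = 1.18622e-12 N = 1.186 pN

1.186


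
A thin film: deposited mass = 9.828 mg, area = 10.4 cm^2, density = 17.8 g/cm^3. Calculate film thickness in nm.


Convert: m = 9.828 mg = 9.8280e-06 kg, A = 10.4 cm^2 = 1.0400e-03 m^2, rho = 17.8 g/cm^3 = 17800 kg/m^3
t = m / (A * rho)
t = 9.8280e-06 / (1.0400e-03 * 17800)
t = 5.3090e-07 m = 530.9 nm

530.9


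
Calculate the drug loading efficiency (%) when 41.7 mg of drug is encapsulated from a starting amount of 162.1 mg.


Drug loading efficiency = (drug loaded / drug initial) * 100
DLE = 41.7 / 162.1 * 100
DLE = 0.2572 * 100
DLE = 25.72%

25.72


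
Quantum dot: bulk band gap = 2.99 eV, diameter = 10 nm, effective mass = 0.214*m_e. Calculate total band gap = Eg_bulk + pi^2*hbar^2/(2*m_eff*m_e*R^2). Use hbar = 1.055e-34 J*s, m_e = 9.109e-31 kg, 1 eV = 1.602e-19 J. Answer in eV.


Radius R = 10/2 nm = 5e-09 m
Confinement energy dE = pi^2 * hbar^2 / (2 * m_eff * m_e * R^2)
dE = pi^2 * (1.055e-34)^2 / (2 * 0.214 * 9.109e-31 * (5e-09)^2) J, divided by 1.602e-19 J/eV
dE = 0.0704 eV
Total band gap = E_g(bulk) + dE = 2.99 + 0.0704 = 3.0604 eV

3.0604


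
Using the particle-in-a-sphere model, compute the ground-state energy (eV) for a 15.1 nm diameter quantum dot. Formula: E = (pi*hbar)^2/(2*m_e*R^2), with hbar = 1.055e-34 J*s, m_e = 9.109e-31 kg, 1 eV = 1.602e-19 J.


Radius R = 15.1/2 = 7.55 nm = 7.55e-09 m
E = (pi * 1.055e-34)^2 / (2 * 9.109e-31 * (7.55e-09)^2)
E(J) = 1.05782e-21
E = E(J) / 1.602e-19 = 0.0066 eV

0.0066


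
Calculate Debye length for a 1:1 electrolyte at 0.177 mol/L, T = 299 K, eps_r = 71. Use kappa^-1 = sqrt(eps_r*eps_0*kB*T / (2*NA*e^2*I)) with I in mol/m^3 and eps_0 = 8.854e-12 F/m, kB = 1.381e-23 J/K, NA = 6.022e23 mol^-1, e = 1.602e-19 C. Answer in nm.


Ionic strength I = 0.177 * 1^2 * 1000 = 177 mol/m^3
kappa^-1 = sqrt(71 * 8.854e-12 * 1.381e-23 * 299 / (2 * 6.022e23 * (1.602e-19)^2 * 177))
kappa^-1 = 0.689 nm

0.689


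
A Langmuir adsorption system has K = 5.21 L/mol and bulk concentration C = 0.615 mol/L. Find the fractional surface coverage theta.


Langmuir isotherm: theta = K*C / (1 + K*C)
K*C = 5.21 * 0.615 = 3.20415
theta = 3.20415 / (1 + 3.20415) = 3.20415 / 4.20415
theta = 0.7621

0.7621


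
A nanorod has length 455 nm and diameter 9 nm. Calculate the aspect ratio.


Aspect ratio AR = length / diameter
AR = 455 / 9
AR = 50.56

50.56


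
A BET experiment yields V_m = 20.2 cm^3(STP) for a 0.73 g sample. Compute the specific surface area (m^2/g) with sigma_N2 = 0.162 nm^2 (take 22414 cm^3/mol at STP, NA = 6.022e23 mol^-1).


Number of moles in monolayer = V_m / 22414 = 20.2 / 22414 = 0.00090122
Number of molecules = moles * NA = 0.00090122 * 6.022e23
SA = molecules * sigma / mass
SA = (20.2 / 22414) * 6.022e23 * 0.162e-18 / 0.73
SA = 120.4 m^2/g

120.4


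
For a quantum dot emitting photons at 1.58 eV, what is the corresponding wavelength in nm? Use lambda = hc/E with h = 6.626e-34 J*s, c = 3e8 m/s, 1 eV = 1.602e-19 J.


Convert energy: E = 1.58 eV = 1.58 * 1.602e-19 = 2.53116e-19 J
lambda = h*c / E = 6.626e-34 * 3e8 / 2.53116e-19
lambda = 7.85332e-07 m = 785.3 nm

785.3


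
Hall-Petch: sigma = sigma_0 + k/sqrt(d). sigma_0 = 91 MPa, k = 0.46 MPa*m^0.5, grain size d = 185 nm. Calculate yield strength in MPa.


d = 185 nm = 1.85e-07 m
sqrt(d) = 0.0004301163
Hall-Petch contribution = k / sqrt(d) = 0.46 / 0.0004301163 = 1069.5 MPa
sigma = sigma_0 + k/sqrt(d) = 91 + 1069.5 = 1160.5 MPa

1160.5


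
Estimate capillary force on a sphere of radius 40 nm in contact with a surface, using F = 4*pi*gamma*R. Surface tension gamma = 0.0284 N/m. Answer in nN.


Convert radius: R = 40 nm = 4e-08 m
F = 4 * pi * gamma * R
F = 4 * pi * 0.0284 * 4e-08
F = 1.42754e-08 N = 14.2754 nN

14.2754


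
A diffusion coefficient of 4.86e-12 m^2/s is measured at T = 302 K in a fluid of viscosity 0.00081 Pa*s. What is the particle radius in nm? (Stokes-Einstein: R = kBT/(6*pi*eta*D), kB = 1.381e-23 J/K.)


Stokes-Einstein: R = kB*T / (6*pi*eta*D)
R = 1.381e-23 * 302 / (6 * pi * 0.00081 * 4.86e-12)
R = 5.62054e-08 m = 56.21 nm

56.21


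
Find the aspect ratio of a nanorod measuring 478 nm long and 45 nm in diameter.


Aspect ratio AR = length / diameter
AR = 478 / 45
AR = 10.62

10.62


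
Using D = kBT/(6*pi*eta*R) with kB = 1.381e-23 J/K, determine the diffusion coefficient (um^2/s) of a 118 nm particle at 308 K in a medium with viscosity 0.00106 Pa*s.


Radius R = 118/2 = 59 nm = 5.9e-08 m
D = kB*T / (6*pi*eta*R)
D = 1.381e-23 * 308 / (6 * pi * 0.00106 * 5.9e-08)
D = 3.60816e-12 m^2/s = 3.608 um^2/s

3.608


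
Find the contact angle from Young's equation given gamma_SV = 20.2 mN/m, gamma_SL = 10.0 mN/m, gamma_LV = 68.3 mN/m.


cos(theta) = (gamma_SV - gamma_SL) / gamma_LV
cos(theta) = (20.2 - 10.0) / 68.3
cos(theta) = 0.149341
theta = arccos(0.149341) = 81.41 degrees

81.41


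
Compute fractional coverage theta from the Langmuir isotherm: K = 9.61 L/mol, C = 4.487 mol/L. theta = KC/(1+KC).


Langmuir isotherm: theta = K*C / (1 + K*C)
K*C = 9.61 * 4.487 = 43.12007
theta = 43.12007 / (1 + 43.12007) = 43.12007 / 44.12007
theta = 0.9773

0.9773


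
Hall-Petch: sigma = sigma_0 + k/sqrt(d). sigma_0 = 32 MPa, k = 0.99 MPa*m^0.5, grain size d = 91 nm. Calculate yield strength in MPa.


d = 91 nm = 9.1e-08 m
sqrt(d) = 0.0003016621
Hall-Petch contribution = k / sqrt(d) = 0.99 / 0.0003016621 = 3281.8 MPa
sigma = sigma_0 + k/sqrt(d) = 32 + 3281.8 = 3313.8 MPa

3313.8


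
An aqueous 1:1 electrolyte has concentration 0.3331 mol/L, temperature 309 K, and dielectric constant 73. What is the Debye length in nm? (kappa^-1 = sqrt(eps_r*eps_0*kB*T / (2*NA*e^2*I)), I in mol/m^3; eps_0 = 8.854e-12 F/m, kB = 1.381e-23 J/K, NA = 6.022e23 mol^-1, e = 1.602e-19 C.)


Ionic strength I = 0.3331 * 1^2 * 1000 = 333.1 mol/m^3
kappa^-1 = sqrt(73 * 8.854e-12 * 1.381e-23 * 309 / (2 * 6.022e23 * (1.602e-19)^2 * 333.1))
kappa^-1 = 0.518 nm

0.518


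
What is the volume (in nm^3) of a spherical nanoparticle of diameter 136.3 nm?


Radius r = 136.3/2 = 68.15 nm
Volume V = (4/3) * pi * r^3
V = (4/3) * pi * (68.15)^3
V = 1325824.96 nm^3

1325824.96


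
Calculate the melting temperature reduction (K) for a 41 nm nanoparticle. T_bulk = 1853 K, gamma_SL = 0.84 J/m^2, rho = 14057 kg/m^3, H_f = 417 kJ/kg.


Radius R = 41/2 = 20.5 nm = 2.05e-08 m
Convert H_f = 417 kJ/kg = 417000 J/kg
dT = 2 * gamma_SL * T_bulk / (rho * H_f * R)
dT = 2 * 0.84 * 1853 / (14057 * 417000 * 2.05e-08)
dT = 25.9 K

25.9


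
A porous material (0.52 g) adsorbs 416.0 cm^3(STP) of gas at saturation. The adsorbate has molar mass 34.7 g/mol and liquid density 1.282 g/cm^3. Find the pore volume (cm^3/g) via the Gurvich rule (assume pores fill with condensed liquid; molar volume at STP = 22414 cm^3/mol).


Moles adsorbed n = V_ads / 22414 = 416.0 / 22414 = 1.855983e-02 mol
Liquid volume V_liq = n * M / rho_liq = 1.855983e-02 * 34.7 / 1.282 = 0.50236 cm^3
Specific pore volume V_pore = V_liq / m_sample = 0.50236 / 0.52
V_pore = 0.9661 cm^3/g

0.9661


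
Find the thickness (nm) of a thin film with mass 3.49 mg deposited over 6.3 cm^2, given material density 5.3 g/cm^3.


Convert: m = 3.49 mg = 3.4900e-06 kg, A = 6.3 cm^2 = 6.3000e-04 m^2, rho = 5.3 g/cm^3 = 5300 kg/m^3
t = m / (A * rho)
t = 3.4900e-06 / (6.3000e-04 * 5300)
t = 1.0452e-06 m = 1045.2 nm

1045.2


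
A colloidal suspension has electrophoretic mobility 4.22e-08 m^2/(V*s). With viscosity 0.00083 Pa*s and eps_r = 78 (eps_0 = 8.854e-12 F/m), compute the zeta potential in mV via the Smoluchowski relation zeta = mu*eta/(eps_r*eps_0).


Smoluchowski equation: zeta = mu * eta / (eps_r * eps_0)
zeta = 4.22e-08 * 0.00083 / (78 * 8.854e-12)
zeta = 0.050717 V = 50.72 mV

50.72


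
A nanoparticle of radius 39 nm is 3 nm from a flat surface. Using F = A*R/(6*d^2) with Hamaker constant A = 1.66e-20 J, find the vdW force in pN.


Convert to SI: R = 39 nm = 3.9e-08 m, d = 3 nm = 3e-09 m
F = A * R / (6 * d^2)
F = 1.66e-20 * 3.9e-08 / (6 * (3e-09)^2)
F = 1.19889e-11 N = 11.989 pN

11.989


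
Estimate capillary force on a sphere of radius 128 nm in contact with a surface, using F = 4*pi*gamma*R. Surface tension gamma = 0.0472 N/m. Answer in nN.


Convert radius: R = 128 nm = 1.28e-07 m
F = 4 * pi * gamma * R
F = 4 * pi * 0.0472 * 1.28e-07
F = 7.5921e-08 N = 75.921 nN

75.921


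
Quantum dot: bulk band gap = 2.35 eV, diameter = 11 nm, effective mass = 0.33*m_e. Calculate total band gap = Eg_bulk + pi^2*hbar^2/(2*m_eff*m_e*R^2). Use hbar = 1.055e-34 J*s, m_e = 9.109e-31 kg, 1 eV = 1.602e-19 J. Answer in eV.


Radius R = 11/2 nm = 5.5e-09 m
Confinement energy dE = pi^2 * hbar^2 / (2 * m_eff * m_e * R^2)
dE = pi^2 * (1.055e-34)^2 / (2 * 0.33 * 9.109e-31 * (5.5e-09)^2) J, divided by 1.602e-19 J/eV
dE = 0.0377 eV
Total band gap = E_g(bulk) + dE = 2.35 + 0.0377 = 2.3877 eV

2.3877


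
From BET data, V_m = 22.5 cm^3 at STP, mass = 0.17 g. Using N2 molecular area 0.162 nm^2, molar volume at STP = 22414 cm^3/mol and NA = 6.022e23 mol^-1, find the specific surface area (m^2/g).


Number of moles in monolayer = V_m / 22414 = 22.5 / 22414 = 0.00100384
Number of molecules = moles * NA = 0.00100384 * 6.022e23
SA = molecules * sigma / mass
SA = (22.5 / 22414) * 6.022e23 * 0.162e-18 / 0.17
SA = 576.1 m^2/g

576.1


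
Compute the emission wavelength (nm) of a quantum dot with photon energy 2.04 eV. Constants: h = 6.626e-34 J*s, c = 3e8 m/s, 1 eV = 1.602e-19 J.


Convert energy: E = 2.04 eV = 2.04 * 1.602e-19 = 3.26808e-19 J
lambda = h*c / E = 6.626e-34 * 3e8 / 3.26808e-19
lambda = 6.08247e-07 m = 608.2 nm

608.2


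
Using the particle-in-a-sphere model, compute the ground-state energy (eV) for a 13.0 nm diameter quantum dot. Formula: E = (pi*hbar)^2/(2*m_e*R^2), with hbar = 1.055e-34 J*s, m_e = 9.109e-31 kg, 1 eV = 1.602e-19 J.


Radius R = 13.0/2 = 6.5 nm = 6.5e-09 m
E = (pi * 1.055e-34)^2 / (2 * 9.109e-31 * (6.5e-09)^2)
E(J) = 1.42718e-21
E = E(J) / 1.602e-19 = 0.0089 eV

0.0089


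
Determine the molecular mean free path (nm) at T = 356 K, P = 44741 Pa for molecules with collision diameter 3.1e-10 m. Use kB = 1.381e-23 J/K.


Mean free path: lambda = kB*T / (sqrt(2) * pi * d^2 * P)
lambda = 1.381e-23 * 356 / (sqrt(2) * pi * (3.1e-10)^2 * 44741)
lambda = 2.57365e-07 m
lambda = 257.37 nm

257.37


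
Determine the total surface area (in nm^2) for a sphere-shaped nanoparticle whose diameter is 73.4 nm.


Radius r = 73.4/2 = 36.7 nm
Surface area SA = 4 * pi * r^2
SA = 4 * pi * (36.7)^2
SA = 16925.52 nm^2

16925.52


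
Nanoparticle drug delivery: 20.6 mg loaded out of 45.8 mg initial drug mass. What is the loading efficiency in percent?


Drug loading efficiency = (drug loaded / drug initial) * 100
DLE = 20.6 / 45.8 * 100
DLE = 0.4498 * 100
DLE = 44.98%

44.98


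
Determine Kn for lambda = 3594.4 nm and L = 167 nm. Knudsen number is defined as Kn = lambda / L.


Knudsen number Kn = lambda / L
Kn = 3594.4 / 167
Kn = 21.5234

21.5234


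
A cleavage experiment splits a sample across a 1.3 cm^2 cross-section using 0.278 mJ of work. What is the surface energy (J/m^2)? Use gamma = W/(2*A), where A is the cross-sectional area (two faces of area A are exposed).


Convert: A = 1.3 cm^2 = 0.00013 m^2, W = 0.278 mJ = 0.000278 J
Cleaving exposes two faces of area A, so total new surface = 2*A and gamma = W / (2*A)
gamma = 0.000278 / (2 * 0.00013)
gamma = 1.069 J/m^2

1.069


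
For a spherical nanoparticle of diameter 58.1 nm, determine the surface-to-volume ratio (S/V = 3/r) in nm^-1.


Radius r = 58.1/2 = 29.05 nm
S/V = 3 / r = 3 / 29.05
S/V = 0.1033 nm^-1

0.1033


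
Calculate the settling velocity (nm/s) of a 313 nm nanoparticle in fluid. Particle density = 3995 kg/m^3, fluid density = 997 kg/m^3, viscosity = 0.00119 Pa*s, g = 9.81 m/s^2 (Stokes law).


Radius R = 313/2 nm = 1.565e-07 m
Density difference = 3995 - 997 = 2998 kg/m^3
v = 2 * R^2 * (rho_p - rho_f) * g / (9 * eta)
v = 2 * (1.565e-07)^2 * 2998 * 9.81 / (9 * 0.00119)
v = 1.34515e-07 m/s = 134.5147 nm/s

134.5147


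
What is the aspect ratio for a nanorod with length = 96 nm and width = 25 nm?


Aspect ratio AR = length / diameter
AR = 96 / 25
AR = 3.84

3.84


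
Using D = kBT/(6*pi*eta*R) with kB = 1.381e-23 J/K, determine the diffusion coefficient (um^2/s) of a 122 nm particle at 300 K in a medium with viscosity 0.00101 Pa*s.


Radius R = 122/2 = 61 nm = 6.1e-08 m
D = kB*T / (6*pi*eta*R)
D = 1.381e-23 * 300 / (6 * pi * 0.00101 * 6.1e-08)
D = 3.56749e-12 m^2/s = 3.567 um^2/s

3.567


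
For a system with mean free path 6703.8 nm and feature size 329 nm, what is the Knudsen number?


Knudsen number Kn = lambda / L
Kn = 6703.8 / 329
Kn = 20.3763

20.3763


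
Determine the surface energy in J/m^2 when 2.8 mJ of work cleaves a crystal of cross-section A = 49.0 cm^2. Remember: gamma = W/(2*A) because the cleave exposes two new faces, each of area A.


Convert: A = 49.0 cm^2 = 0.0049 m^2, W = 2.8 mJ = 0.0028 J
Cleaving exposes two faces of area A, so total new surface = 2*A and gamma = W / (2*A)
gamma = 0.0028 / (2 * 0.0049)
gamma = 0.286 J/m^2

0.286


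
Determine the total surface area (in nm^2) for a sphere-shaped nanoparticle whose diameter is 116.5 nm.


Radius r = 116.5/2 = 58.25 nm
Surface area SA = 4 * pi * r^2
SA = 4 * pi * (58.25)^2
SA = 42638.48 nm^2

42638.48


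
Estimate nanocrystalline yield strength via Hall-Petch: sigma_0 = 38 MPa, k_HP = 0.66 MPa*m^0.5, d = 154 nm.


d = 154 nm = 1.54e-07 m
sqrt(d) = 0.0003924283
Hall-Petch contribution = k / sqrt(d) = 0.66 / 0.0003924283 = 1681.8 MPa
sigma = sigma_0 + k/sqrt(d) = 38 + 1681.8 = 1719.8 MPa

1719.8


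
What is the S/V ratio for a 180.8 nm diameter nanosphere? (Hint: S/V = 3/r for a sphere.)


Radius r = 180.8/2 = 90.4 nm
S/V = 3 / r = 3 / 90.4
S/V = 0.0332 nm^-1

0.0332


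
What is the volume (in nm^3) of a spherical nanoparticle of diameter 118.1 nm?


Radius r = 118.1/2 = 59.05 nm
Volume V = (4/3) * pi * r^3
V = (4/3) * pi * (59.05)^3
V = 862478.57 nm^3

862478.57


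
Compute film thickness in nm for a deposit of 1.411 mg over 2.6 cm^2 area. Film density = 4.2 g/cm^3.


Convert: m = 1.411 mg = 1.4110e-06 kg, A = 2.6 cm^2 = 2.6000e-04 m^2, rho = 4.2 g/cm^3 = 4200 kg/m^3
t = m / (A * rho)
t = 1.4110e-06 / (2.6000e-04 * 4200)
t = 1.2921e-06 m = 1292.1 nm

1292.1


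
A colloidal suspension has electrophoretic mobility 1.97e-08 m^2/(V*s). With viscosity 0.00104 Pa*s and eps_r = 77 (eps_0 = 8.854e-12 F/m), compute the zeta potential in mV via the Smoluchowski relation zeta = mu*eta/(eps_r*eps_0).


Smoluchowski equation: zeta = mu * eta / (eps_r * eps_0)
zeta = 1.97e-08 * 0.00104 / (77 * 8.854e-12)
zeta = 0.030052 V = 30.05 mV

30.05


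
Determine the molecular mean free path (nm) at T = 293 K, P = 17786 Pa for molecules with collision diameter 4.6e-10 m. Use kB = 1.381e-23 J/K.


Mean free path: lambda = kB*T / (sqrt(2) * pi * d^2 * P)
lambda = 1.381e-23 * 293 / (sqrt(2) * pi * (4.6e-10)^2 * 17786)
lambda = 2.41993e-07 m
lambda = 241.99 nm

241.99


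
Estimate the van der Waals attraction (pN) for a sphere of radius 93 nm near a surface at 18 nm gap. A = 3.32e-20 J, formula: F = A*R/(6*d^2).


Convert to SI: R = 93 nm = 9.3e-08 m, d = 18 nm = 1.8e-08 m
F = A * R / (6 * d^2)
F = 3.32e-20 * 9.3e-08 / (6 * (1.8e-08)^2)
F = 1.58827e-12 N = 1.588 pN

1.588


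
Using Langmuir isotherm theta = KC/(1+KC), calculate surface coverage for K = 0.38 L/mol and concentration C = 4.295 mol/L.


Langmuir isotherm: theta = K*C / (1 + K*C)
K*C = 0.38 * 4.295 = 1.6321
theta = 1.6321 / (1 + 1.6321) = 1.6321 / 2.6321
theta = 0.6201

0.6201


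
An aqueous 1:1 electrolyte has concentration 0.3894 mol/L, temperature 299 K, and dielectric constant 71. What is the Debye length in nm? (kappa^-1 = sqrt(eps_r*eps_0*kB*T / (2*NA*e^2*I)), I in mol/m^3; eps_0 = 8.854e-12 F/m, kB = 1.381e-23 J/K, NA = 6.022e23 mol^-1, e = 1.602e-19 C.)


Ionic strength I = 0.3894 * 1^2 * 1000 = 389.4 mol/m^3
kappa^-1 = sqrt(71 * 8.854e-12 * 1.381e-23 * 299 / (2 * 6.022e23 * (1.602e-19)^2 * 389.4))
kappa^-1 = 0.464 nm

0.464
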